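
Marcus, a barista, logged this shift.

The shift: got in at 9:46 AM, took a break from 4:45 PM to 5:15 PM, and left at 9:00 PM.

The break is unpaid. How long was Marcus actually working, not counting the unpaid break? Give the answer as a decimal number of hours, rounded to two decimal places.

10.73 hours

The shift: 9:46 AM–9:00 PM = 11 h 14 min; less 30 min break → 10 h 44 min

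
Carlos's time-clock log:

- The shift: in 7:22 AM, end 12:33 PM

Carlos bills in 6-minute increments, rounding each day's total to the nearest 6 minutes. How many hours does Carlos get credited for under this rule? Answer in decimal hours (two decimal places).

5.20 hours

The shift: 7:22 AM–12:33 PM = 5 h 11 min → rounds to 5 h 12 min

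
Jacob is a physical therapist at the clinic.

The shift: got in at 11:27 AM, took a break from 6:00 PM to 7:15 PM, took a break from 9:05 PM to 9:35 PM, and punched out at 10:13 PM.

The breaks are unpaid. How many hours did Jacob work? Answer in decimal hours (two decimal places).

9.02 hours

The shift: 11:27 AM–10:13 PM = 10 h 46 min; less 105 min break → 9 h 1 min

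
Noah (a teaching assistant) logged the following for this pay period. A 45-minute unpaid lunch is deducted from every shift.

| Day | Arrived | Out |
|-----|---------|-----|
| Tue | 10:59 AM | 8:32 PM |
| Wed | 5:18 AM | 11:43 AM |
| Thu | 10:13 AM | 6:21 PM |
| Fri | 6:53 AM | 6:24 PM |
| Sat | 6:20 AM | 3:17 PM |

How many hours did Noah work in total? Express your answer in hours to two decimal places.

Tue: 10:59 AM–8:32 PM = 9 h 33 min; less 45 min break → 8 h 48 min
Wed: 5:18 AM–11:43 AM = 6 h 25 min; less 45 min break → 5 h 40 min
Thu: 10:13 AM–6:21 PM = 8 h 8 min; less 45 min break → 7 h 23 min
Fri: 6:53 AM–6:24 PM = 11 h 31 min; less 45 min break → 10 h 46 min
Sat: 6:20 AM–3:17 PM = 8 h 57 min; less 45 min break → 8 h 12 min
Total: 8 h 48 min + 5 h 40 min + 7 h 23 min + 10 h 46 min + 8 h 12 min = 40 h 49 min.

40.82 hours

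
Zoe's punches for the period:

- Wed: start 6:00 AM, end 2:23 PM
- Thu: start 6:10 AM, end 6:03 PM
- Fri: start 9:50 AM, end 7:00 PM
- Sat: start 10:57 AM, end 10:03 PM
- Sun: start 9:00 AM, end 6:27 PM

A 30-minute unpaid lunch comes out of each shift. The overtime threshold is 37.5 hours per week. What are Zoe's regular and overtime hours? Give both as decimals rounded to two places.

Wed: 6:00 AM–2:23 PM = 8 h 23 min; less 30 min break → 7 h 53 min
Thu: 6:10 AM–6:03 PM = 11 h 53 min; less 30 min break → 11 h 23 min
Fri: 9:50 AM–7:00 PM = 9 h 10 min; less 30 min break → 8 h 40 min
Sat: 10:57 AM–10:03 PM = 11 h 6 min; less 30 min break → 10 h 36 min
Sun: 9:00 AM–6:27 PM = 9 h 27 min; less 30 min break → 8 h 57 min
Total worked: 47 h 29 min = 47.48 h.
Threshold 37.5 h → overtime 9 h 59 min, regular 37 h 30 min.

Regular 37.50 hours, overtime 9.98 hours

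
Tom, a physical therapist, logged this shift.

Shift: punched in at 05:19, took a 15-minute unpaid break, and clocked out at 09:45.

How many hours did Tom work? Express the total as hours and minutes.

Shift: 05:19–09:45 = 4 h 26 min; less 15 min break → 4 h 11 min

4 h 11 min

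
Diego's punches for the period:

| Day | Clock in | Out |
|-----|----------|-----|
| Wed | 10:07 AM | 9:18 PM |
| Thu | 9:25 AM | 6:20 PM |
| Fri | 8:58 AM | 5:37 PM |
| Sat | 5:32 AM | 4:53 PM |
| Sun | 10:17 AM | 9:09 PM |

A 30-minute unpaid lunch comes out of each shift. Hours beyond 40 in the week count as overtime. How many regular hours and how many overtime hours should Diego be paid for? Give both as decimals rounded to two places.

Regular 40.00 hours, overtime 8.47 hours

Wed: 10:07 AM–9:18 PM = 11 h 11 min; less 30 min break → 10 h 41 min
Thu: 9:25 AM–6:20 PM = 8 h 55 min; less 30 min break → 8 h 25 min
Fri: 8:58 AM–5:37 PM = 8 h 39 min; less 30 min break → 8 h 9 min
Sat: 5:32 AM–4:53 PM = 11 h 21 min; less 30 min break → 10 h 51 min
Sun: 10:17 AM–9:09 PM = 10 h 52 min; less 30 min break → 10 h 22 min
Total worked: 48 h 28 min = 48.47 h.
Threshold 40 h → overtime 8 h 28 min, regular 40 h 0 min.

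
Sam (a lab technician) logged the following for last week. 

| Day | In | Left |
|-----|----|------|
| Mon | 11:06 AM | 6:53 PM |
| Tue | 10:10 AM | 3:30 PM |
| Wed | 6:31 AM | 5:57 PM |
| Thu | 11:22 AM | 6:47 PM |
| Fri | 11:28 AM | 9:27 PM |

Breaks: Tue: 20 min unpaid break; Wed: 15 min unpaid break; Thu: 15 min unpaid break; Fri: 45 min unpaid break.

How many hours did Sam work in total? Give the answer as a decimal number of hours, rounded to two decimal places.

Mon: 11:06 AM–6:53 PM = 7 h 47 min
Tue: 10:10 AM–3:30 PM = 5 h 20 min; less 20 min break → 5 h 0 min
Wed: 6:31 AM–5:57 PM = 11 h 26 min; less 15 min break → 11 h 11 min
Thu: 11:22 AM–6:47 PM = 7 h 25 min; less 15 min break → 7 h 10 min
Fri: 11:28 AM–9:27 PM = 9 h 59 min; less 45 min break → 9 h 14 min
Total: 7 h 47 min + 5 h 0 min + 11 h 11 min + 7 h 10 min + 9 h 14 min = 40 h 22 min.

40.37 hours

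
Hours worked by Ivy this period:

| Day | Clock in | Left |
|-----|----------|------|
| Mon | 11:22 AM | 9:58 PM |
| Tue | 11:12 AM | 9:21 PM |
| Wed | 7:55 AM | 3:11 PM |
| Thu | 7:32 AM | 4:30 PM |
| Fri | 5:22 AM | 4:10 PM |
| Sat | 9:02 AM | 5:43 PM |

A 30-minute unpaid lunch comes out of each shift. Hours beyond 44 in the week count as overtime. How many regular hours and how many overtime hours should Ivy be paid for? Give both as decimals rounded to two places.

Mon: 11:22 AM–9:58 PM = 10 h 36 min; less 30 min break → 10 h 6 min
Tue: 11:12 AM–9:21 PM = 10 h 9 min; less 30 min break → 9 h 39 min
Wed: 7:55 AM–3:11 PM = 7 h 16 min; less 30 min break → 6 h 46 min
Thu: 7:32 AM–4:30 PM = 8 h 58 min; less 30 min break → 8 h 28 min
Fri: 5:22 AM–4:10 PM = 10 h 48 min; less 30 min break → 10 h 18 min
Sat: 9:02 AM–5:43 PM = 8 h 41 min; less 30 min break → 8 h 11 min
Total worked: 53 h 28 min = 53.47 h.
Threshold 44 h → overtime 9 h 28 min, regular 44 h 0 min.

Regular 44.00 hours, overtime 9.47 hours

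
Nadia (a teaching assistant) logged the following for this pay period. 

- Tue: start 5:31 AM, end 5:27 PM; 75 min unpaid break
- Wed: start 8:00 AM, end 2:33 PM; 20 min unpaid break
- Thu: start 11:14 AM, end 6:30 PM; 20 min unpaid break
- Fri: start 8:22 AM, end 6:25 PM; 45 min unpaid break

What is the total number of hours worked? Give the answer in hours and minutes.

33 h 8 min

Tue: 5:31 AM–5:27 PM = 11 h 56 min; less 75 min break → 10 h 41 min
Wed: 8:00 AM–2:33 PM = 6 h 33 min; less 20 min break → 6 h 13 min
Thu: 11:14 AM–6:30 PM = 7 h 16 min; less 20 min break → 6 h 56 min
Fri: 8:22 AM–6:25 PM = 10 h 3 min; less 45 min break → 9 h 18 min
Total: 10 h 41 min + 6 h 13 min + 6 h 56 min + 9 h 18 min = 33 h 8 min.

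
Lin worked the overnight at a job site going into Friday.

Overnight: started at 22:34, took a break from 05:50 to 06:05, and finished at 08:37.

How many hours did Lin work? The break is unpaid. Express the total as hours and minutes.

9 h 48 min

Overnight: 22:34 → midnight = 1 h 26 min; midnight → 08:37 = 8 h 37 min; span 10 h 3 min; less 15 min break → 9 h 48 min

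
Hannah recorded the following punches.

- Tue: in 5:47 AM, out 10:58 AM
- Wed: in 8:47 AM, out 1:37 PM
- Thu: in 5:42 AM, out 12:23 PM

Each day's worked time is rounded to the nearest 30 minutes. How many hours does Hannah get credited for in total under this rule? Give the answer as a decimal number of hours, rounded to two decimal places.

Tue: 5:47 AM–10:58 AM = 5 h 11 min → rounds to 5 h 0 min
Wed: 8:47 AM–1:37 PM = 4 h 50 min → rounds to 5 h 0 min
Thu: 5:42 AM–12:23 PM = 6 h 41 min → rounds to 6 h 30 min
Total credited: 16 h 30 min.

16.50 hours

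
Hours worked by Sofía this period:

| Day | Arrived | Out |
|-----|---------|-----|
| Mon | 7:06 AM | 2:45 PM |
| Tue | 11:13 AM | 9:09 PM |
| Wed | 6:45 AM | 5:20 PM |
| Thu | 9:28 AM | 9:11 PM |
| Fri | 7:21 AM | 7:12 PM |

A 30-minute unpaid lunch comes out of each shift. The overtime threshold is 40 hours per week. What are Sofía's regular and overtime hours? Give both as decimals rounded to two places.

Mon: 7:06 AM–2:45 PM = 7 h 39 min; less 30 min break → 7 h 9 min
Tue: 11:13 AM–9:09 PM = 9 h 56 min; less 30 min break → 9 h 26 min
Wed: 6:45 AM–5:20 PM = 10 h 35 min; less 30 min break → 10 h 5 min
Thu: 9:28 AM–9:11 PM = 11 h 43 min; less 30 min break → 11 h 13 min
Fri: 7:21 AM–7:12 PM = 11 h 51 min; less 30 min break → 11 h 21 min
Total worked: 49 h 14 min = 49.23 h.
Threshold 40 h → overtime 9 h 14 min, regular 40 h 0 min.

Regular 40.00 hours, overtime 9.23 hours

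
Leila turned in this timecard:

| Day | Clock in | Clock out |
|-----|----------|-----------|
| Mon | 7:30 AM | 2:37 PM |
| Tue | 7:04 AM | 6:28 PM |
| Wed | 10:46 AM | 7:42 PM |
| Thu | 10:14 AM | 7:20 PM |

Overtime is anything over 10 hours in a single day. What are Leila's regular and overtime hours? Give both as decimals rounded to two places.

Regular 35.15 hours, overtime 1.40 hours

Mon: 7:30 AM–2:37 PM = 7 h 7 min
Tue: 7:04 AM–6:28 PM = 11 h 24 min
Wed: 10:46 AM–7:42 PM = 8 h 56 min
Thu: 10:14 AM–7:20 PM = 9 h 6 min
Mon reg 7 h 7 min / OT 0 h 0 min; Tue reg 10 h 0 min / OT 1 h 24 min; Wed reg 8 h 56 min / OT 0 h 0 min; Thu reg 9 h 6 min / OT 0 h 0 min.
Totals: regular 35 h 9 min, overtime 1 h 24 min.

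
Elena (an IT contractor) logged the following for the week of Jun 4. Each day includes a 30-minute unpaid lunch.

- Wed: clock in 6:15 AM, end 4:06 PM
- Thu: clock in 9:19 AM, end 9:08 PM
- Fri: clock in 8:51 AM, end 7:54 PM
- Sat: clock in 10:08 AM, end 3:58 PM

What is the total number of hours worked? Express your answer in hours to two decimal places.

Wed: 6:15 AM–4:06 PM = 9 h 51 min; less 30 min break → 9 h 21 min
Thu: 9:19 AM–9:08 PM = 11 h 49 min; less 30 min break → 11 h 19 min
Fri: 8:51 AM–7:54 PM = 11 h 3 min; less 30 min break → 10 h 33 min
Sat: 10:08 AM–3:58 PM = 5 h 50 min; less 30 min break → 5 h 20 min
Total: 9 h 21 min + 11 h 19 min + 10 h 33 min + 5 h 20 min = 36 h 33 min.

36.55 hours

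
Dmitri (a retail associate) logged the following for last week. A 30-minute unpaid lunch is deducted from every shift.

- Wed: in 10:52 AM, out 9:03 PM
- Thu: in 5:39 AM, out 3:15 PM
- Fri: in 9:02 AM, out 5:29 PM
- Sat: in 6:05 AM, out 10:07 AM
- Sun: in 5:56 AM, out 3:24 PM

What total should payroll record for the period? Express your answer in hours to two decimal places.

39.23 hours

Wed: 10:52 AM–9:03 PM = 10 h 11 min; less 30 min break → 9 h 41 min
Thu: 5:39 AM–3:15 PM = 9 h 36 min; less 30 min break → 9 h 6 min
Fri: 9:02 AM–5:29 PM = 8 h 27 min; less 30 min break → 7 h 57 min
Sat: 6:05 AM–10:07 AM = 4 h 2 min; less 30 min break → 3 h 32 min
Sun: 5:56 AM–3:24 PM = 9 h 28 min; less 30 min break → 8 h 58 min
Total: 9 h 41 min + 9 h 6 min + 7 h 57 min + 3 h 32 min + 8 h 58 min = 39 h 14 min.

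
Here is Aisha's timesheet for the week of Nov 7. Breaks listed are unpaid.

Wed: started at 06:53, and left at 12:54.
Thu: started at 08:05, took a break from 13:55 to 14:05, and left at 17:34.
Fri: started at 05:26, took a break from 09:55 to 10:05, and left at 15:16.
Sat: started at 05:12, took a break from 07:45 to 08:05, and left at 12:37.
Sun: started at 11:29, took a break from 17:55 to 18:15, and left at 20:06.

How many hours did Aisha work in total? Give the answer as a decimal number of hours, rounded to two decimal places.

Wed: 06:53–12:54 = 6 h 1 min
Thu: 08:05–17:34 = 9 h 29 min; less 10 min break → 9 h 19 min
Fri: 05:26–15:16 = 9 h 50 min; less 10 min break → 9 h 40 min
Sat: 05:12–12:37 = 7 h 25 min; less 20 min break → 7 h 5 min
Sun: 11:29–20:06 = 8 h 37 min; less 20 min break → 8 h 17 min
Total: 6 h 1 min + 9 h 19 min + 9 h 40 min + 7 h 5 min + 8 h 17 min = 40 h 22 min.

40.37 hours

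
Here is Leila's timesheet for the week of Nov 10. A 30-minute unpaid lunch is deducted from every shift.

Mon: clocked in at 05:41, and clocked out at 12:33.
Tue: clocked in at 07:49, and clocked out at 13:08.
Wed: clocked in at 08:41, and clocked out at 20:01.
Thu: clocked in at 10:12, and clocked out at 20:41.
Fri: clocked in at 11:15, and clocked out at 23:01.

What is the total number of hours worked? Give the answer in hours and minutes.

43 h 16 min

Mon: 05:41–12:33 = 6 h 52 min; less 30 min break → 6 h 22 min
Tue: 07:49–13:08 = 5 h 19 min; less 30 min break → 4 h 49 min
Wed: 08:41–20:01 = 11 h 20 min; less 30 min break → 10 h 50 min
Thu: 10:12–20:41 = 10 h 29 min; less 30 min break → 9 h 59 min
Fri: 11:15–23:01 = 11 h 46 min; less 30 min break → 11 h 16 min
Total: 6 h 22 min + 4 h 49 min + 10 h 50 min + 9 h 59 min + 11 h 16 min = 43 h 16 min.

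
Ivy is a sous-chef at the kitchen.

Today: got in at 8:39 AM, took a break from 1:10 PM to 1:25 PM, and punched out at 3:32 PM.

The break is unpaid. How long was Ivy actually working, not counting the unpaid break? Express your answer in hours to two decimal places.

6.63 hours

Today: 8:39 AM–3:32 PM = 6 h 53 min; less 15 min break → 6 h 38 min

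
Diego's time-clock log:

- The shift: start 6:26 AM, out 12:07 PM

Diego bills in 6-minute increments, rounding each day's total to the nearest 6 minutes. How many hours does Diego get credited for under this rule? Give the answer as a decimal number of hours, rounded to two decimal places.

5.70 hours

The shift: 6:26 AM–12:07 PM = 5 h 41 min → rounds to 5 h 42 min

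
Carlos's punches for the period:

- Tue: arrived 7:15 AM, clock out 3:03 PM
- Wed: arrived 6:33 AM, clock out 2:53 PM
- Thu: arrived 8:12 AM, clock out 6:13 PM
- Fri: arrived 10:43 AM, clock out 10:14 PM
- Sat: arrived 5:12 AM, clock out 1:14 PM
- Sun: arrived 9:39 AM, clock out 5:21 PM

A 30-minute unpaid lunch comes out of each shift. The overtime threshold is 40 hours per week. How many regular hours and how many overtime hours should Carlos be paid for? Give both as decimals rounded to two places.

Tue: 7:15 AM–3:03 PM = 7 h 48 min; less 30 min break → 7 h 18 min
Wed: 6:33 AM–2:53 PM = 8 h 20 min; less 30 min break → 7 h 50 min
Thu: 8:12 AM–6:13 PM = 10 h 1 min; less 30 min break → 9 h 31 min
Fri: 10:43 AM–10:14 PM = 11 h 31 min; less 30 min break → 11 h 1 min
Sat: 5:12 AM–1:14 PM = 8 h 2 min; less 30 min break → 7 h 32 min
Sun: 9:39 AM–5:21 PM = 7 h 42 min; less 30 min break → 7 h 12 min
Total worked: 50 h 24 min = 50.40 h.
Threshold 40 h → overtime 10 h 24 min, regular 40 h 0 min.

Regular 40.00 hours, overtime 10.40 hours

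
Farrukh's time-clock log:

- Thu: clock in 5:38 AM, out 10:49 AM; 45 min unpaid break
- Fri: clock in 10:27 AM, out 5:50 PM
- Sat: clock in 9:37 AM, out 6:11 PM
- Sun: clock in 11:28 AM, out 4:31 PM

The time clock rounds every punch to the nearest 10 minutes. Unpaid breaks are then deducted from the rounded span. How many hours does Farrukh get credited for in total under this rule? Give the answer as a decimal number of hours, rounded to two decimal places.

Thu: in 5:38 AM→5:40 AM, out 10:49 AM→10:50 AM; 5 h 10 min − 45 min = 4 h 25 min
Fri: in 10:27 AM→10:30 AM, out 5:50 PM→5:50 PM; 7 h 20 min
Sat: in 9:37 AM→9:40 AM, out 6:11 PM→6:10 PM; 8 h 30 min
Sun: in 11:28 AM→11:30 AM, out 4:31 PM→4:30 PM; 5 h 0 min
Total credited: 25 h 15 min.

25.25 hours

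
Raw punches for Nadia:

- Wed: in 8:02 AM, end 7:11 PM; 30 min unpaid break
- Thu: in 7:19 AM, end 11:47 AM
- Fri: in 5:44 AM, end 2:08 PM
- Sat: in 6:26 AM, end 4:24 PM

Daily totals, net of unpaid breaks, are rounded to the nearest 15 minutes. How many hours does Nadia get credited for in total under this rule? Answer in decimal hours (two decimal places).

33.75 hours

Wed: 8:02 AM–7:11 PM = 11 h 9 min − 30 min = 10 h 39 min → rounds to 10 h 45 min
Thu: 7:19 AM–11:47 AM = 4 h 28 min → rounds to 4 h 30 min
Fri: 5:44 AM–2:08 PM = 8 h 24 min → rounds to 8 h 30 min
Sat: 6:26 AM–4:24 PM = 9 h 58 min → rounds to 10 h 0 min
Total credited: 33 h 45 min.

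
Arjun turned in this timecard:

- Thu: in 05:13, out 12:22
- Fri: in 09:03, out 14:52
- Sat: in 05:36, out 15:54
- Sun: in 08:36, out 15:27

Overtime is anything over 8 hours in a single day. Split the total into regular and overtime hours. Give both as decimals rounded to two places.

Regular 27.82 hours, overtime 2.30 hours

Thu: 05:13–12:22 = 7 h 9 min
Fri: 09:03–14:52 = 5 h 49 min
Sat: 05:36–15:54 = 10 h 18 min
Sun: 08:36–15:27 = 6 h 51 min
Thu reg 7 h 9 min / OT 0 h 0 min; Fri reg 5 h 49 min / OT 0 h 0 min; Sat reg 8 h 0 min / OT 2 h 18 min; Sun reg 6 h 51 min / OT 0 h 0 min.
Totals: regular 27 h 49 min, overtime 2 h 18 min.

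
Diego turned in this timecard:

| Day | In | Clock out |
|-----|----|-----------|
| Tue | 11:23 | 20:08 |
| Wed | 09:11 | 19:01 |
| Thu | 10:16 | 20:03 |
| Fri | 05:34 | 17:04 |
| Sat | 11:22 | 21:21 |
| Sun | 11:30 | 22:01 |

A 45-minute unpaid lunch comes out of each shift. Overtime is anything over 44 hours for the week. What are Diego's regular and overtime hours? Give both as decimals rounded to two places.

Tue: 11:23–20:08 = 8 h 45 min; less 45 min break → 8 h 0 min
Wed: 09:11–19:01 = 9 h 50 min; less 45 min break → 9 h 5 min
Thu: 10:16–20:03 = 9 h 47 min; less 45 min break → 9 h 2 min
Fri: 05:34–17:04 = 11 h 30 min; less 45 min break → 10 h 45 min
Sat: 11:22–21:21 = 9 h 59 min; less 45 min break → 9 h 14 min
Sun: 11:30–22:01 = 10 h 31 min; less 45 min break → 9 h 46 min
Total worked: 55 h 52 min = 55.87 h.
Threshold 44 h → overtime 11 h 52 min, regular 44 h 0 min.

Regular 44.00 hours, overtime 11.87 hours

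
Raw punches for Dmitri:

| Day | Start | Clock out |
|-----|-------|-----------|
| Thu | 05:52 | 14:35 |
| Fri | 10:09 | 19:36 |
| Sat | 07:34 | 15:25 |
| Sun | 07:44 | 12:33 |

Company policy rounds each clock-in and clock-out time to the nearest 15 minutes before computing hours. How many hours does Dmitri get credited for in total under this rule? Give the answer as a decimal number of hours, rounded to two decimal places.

Thu: in 05:52→05:45, out 14:35→14:30; 8 h 45 min
Fri: in 10:09→10:15, out 19:36→19:30; 9 h 15 min
Sat: in 07:34→07:30, out 15:25→15:30; 8 h 0 min
Sun: in 07:44→07:45, out 12:33→12:30; 4 h 45 min
Total credited: 30 h 45 min.

30.75 hours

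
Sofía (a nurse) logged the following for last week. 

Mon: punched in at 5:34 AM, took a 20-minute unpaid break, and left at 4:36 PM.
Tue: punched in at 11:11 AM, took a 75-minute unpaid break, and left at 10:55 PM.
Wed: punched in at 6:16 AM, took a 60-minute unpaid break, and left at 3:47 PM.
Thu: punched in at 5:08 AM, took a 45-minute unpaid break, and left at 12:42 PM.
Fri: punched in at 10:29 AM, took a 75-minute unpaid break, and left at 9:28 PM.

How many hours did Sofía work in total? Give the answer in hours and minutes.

46 h 15 min

Mon: 5:34 AM–4:36 PM = 11 h 2 min; less 20 min break → 10 h 42 min
Tue: 11:11 AM–10:55 PM = 11 h 44 min; less 75 min break → 10 h 29 min
Wed: 6:16 AM–3:47 PM = 9 h 31 min; less 60 min break → 8 h 31 min
Thu: 5:08 AM–12:42 PM = 7 h 34 min; less 45 min break → 6 h 49 min
Fri: 10:29 AM–9:28 PM = 10 h 59 min; less 75 min break → 9 h 44 min
Total: 10 h 42 min + 10 h 29 min + 8 h 31 min + 6 h 49 min + 9 h 44 min = 46 h 15 min.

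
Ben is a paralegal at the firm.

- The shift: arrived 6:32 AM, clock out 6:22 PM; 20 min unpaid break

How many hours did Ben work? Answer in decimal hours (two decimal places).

The shift: 6:32 AM–6:22 PM = 11 h 50 min; less 20 min break → 11 h 30 min

11.50 hours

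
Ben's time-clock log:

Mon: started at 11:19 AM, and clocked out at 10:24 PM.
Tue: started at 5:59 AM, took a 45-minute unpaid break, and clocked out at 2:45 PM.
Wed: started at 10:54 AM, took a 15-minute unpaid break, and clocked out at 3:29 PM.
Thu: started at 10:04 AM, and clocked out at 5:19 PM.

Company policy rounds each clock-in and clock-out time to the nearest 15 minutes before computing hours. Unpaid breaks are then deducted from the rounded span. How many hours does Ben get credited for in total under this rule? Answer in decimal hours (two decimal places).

Mon: in 11:19 AM→11:15 AM, out 10:24 PM→10:30 PM; 11 h 15 min
Tue: in 5:59 AM→6:00 AM, out 2:45 PM→2:45 PM; 8 h 45 min − 45 min = 8 h 0 min
Wed: in 10:54 AM→11:00 AM, out 3:29 PM→3:30 PM; 4 h 30 min − 15 min = 4 h 15 min
Thu: in 10:04 AM→10:00 AM, out 5:19 PM→5:15 PM; 7 h 15 min
Total credited: 30 h 45 min.

30.75 hours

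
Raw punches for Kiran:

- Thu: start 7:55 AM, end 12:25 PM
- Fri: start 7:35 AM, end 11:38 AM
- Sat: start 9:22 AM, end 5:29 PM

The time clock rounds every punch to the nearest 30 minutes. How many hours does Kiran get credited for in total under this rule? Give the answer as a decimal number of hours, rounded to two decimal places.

Thu: in 7:55 AM→8:00 AM, out 12:25 PM→12:30 PM; 4 h 30 min
Fri: in 7:35 AM→7:30 AM, out 11:38 AM→11:30 AM; 4 h 0 min
Sat: in 9:22 AM→9:30 AM, out 5:29 PM→5:30 PM; 8 h 0 min
Total credited: 16 h 30 min.

16.50 hours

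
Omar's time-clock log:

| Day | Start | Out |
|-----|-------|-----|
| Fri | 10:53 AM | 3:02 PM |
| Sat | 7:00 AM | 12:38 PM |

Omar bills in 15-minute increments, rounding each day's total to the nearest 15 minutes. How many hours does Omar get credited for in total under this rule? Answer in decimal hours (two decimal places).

10.00 hours

Fri: 10:53 AM–3:02 PM = 4 h 9 min → rounds to 4 h 15 min
Sat: 7:00 AM–12:38 PM = 5 h 38 min → rounds to 5 h 45 min
Total credited: 10 h 0 min.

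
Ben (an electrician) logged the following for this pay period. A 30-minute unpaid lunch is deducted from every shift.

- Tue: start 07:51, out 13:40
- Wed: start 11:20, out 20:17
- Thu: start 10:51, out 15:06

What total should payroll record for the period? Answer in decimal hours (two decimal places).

17.52 hours

Tue: 07:51–13:40 = 5 h 49 min; less 30 min break → 5 h 19 min
Wed: 11:20–20:17 = 8 h 57 min; less 30 min break → 8 h 27 min
Thu: 10:51–15:06 = 4 h 15 min; less 30 min break → 3 h 45 min
Total: 5 h 19 min + 8 h 27 min + 3 h 45 min = 17 h 31 min.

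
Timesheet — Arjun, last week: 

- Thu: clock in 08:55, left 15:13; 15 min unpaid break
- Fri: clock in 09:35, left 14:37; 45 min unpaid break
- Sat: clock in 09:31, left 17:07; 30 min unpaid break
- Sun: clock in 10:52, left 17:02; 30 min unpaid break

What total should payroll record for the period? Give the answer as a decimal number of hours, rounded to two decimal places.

23.10 hours

Thu: 08:55–15:13 = 6 h 18 min; less 15 min break → 6 h 3 min
Fri: 09:35–14:37 = 5 h 2 min; less 45 min break → 4 h 17 min
Sat: 09:31–17:07 = 7 h 36 min; less 30 min break → 7 h 6 min
Sun: 10:52–17:02 = 6 h 10 min; less 30 min break → 5 h 40 min
Total: 6 h 3 min + 4 h 17 min + 7 h 6 min + 5 h 40 min = 23 h 6 min.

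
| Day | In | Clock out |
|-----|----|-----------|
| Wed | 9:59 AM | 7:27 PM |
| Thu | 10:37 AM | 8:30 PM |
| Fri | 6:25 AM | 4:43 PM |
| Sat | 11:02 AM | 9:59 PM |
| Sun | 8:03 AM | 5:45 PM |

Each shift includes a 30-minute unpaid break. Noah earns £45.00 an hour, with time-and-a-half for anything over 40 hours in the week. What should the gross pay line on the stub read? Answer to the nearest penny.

Wed: 9:59 AM–7:27 PM = 9 h 28 min; less 30 min break → 8 h 58 min
Thu: 10:37 AM–8:30 PM = 9 h 53 min; less 30 min break → 9 h 23 min
Fri: 6:25 AM–4:43 PM = 10 h 18 min; less 30 min break → 9 h 48 min
Sat: 11:02 AM–9:59 PM = 10 h 57 min; less 30 min break → 10 h 27 min
Sun: 8:03 AM–5:45 PM = 9 h 42 min; less 30 min break → 9 h 12 min
Total worked: 47 h 48 min = 2868 min.
Regular 40 h 0 min = 2400 min at £45.00/h; overtime 7 h 48 min = 468 min at £67.50/h.
Pay = (2400 × £45.00 + 468 × £67.50) ÷ 60 = £2326.50.

£2326.50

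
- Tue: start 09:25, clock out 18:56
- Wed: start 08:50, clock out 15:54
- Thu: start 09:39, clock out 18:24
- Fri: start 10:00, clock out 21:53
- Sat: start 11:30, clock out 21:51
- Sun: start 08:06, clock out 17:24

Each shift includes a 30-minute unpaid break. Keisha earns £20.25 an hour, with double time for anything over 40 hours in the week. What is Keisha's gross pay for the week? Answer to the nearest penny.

£1371.60

Tue: 09:25–18:56 = 9 h 31 min; less 30 min break → 9 h 1 min
Wed: 08:50–15:54 = 7 h 4 min; less 30 min break → 6 h 34 min
Thu: 09:39–18:24 = 8 h 45 min; less 30 min break → 8 h 15 min
Fri: 10:00–21:53 = 11 h 53 min; less 30 min break → 11 h 23 min
Sat: 11:30–21:51 = 10 h 21 min; less 30 min break → 9 h 51 min
Sun: 08:06–17:24 = 9 h 18 min; less 30 min break → 8 h 48 min
Total worked: 53 h 52 min = 3232 min.
Regular 40 h 0 min = 2400 min at £20.25/h; overtime 13 h 52 min = 832 min at £40.50/h.
Pay = (2400 × £20.25 + 832 × £40.50) ÷ 60 = £1371.60.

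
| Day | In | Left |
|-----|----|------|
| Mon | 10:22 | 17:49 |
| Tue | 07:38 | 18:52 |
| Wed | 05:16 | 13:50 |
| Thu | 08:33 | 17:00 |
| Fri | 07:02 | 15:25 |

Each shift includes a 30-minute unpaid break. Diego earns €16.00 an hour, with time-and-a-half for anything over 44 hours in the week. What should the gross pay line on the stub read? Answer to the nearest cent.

€665.33

Mon: 10:22–17:49 = 7 h 27 min; less 30 min break → 6 h 57 min
Tue: 07:38–18:52 = 11 h 14 min; less 30 min break → 10 h 44 min
Wed: 05:16–13:50 = 8 h 34 min; less 30 min break → 8 h 4 min
Thu: 08:33–17:00 = 8 h 27 min; less 30 min break → 7 h 57 min
Fri: 07:02–15:25 = 8 h 23 min; less 30 min break → 7 h 53 min
Total worked: 41 h 35 min = 2495 min.
Regular 41 h 35 min = 2495 min at €16.00/h; overtime 0 h 0 min = 0 min at €24.00/h.
Pay = (2495 × €16.00 + 0 × €24.00) ÷ 60 = €665.33.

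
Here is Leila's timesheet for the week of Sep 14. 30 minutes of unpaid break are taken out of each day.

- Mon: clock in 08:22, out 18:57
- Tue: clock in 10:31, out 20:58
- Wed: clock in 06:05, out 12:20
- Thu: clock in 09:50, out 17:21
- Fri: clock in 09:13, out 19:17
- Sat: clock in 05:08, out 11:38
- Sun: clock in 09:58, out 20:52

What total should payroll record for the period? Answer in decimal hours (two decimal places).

58.77 hours

Mon: 08:22–18:57 = 10 h 35 min; less 30 min break → 10 h 5 min
Tue: 10:31–20:58 = 10 h 27 min; less 30 min break → 9 h 57 min
Wed: 06:05–12:20 = 6 h 15 min; less 30 min break → 5 h 45 min
Thu: 09:50–17:21 = 7 h 31 min; less 30 min break → 7 h 1 min
Fri: 09:13–19:17 = 10 h 4 min; less 30 min break → 9 h 34 min
Sat: 05:08–11:38 = 6 h 30 min; less 30 min break → 6 h 0 min
Sun: 09:58–20:52 = 10 h 54 min; less 30 min break → 10 h 24 min
Total: 10 h 5 min + 9 h 57 min + 5 h 45 min + 7 h 1 min + 9 h 34 min + 6 h 0 min + 10 h 24 min = 58 h 46 min.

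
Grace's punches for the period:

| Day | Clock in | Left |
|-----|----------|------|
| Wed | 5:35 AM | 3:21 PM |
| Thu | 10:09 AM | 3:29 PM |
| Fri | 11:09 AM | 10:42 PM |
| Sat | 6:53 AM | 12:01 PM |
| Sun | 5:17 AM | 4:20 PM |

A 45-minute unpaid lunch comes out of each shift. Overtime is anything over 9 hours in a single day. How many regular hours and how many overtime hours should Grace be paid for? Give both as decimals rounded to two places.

Wed: 5:35 AM–3:21 PM = 9 h 46 min; less 45 min break → 9 h 1 min
Thu: 10:09 AM–3:29 PM = 5 h 20 min; less 45 min break → 4 h 35 min
Fri: 11:09 AM–10:42 PM = 11 h 33 min; less 45 min break → 10 h 48 min
Sat: 6:53 AM–12:01 PM = 5 h 8 min; less 45 min break → 4 h 23 min
Sun: 5:17 AM–4:20 PM = 11 h 3 min; less 45 min break → 10 h 18 min
Wed reg 9 h 0 min / OT 0 h 1 min; Thu reg 4 h 35 min / OT 0 h 0 min; Fri reg 9 h 0 min / OT 1 h 48 min; Sat reg 4 h 23 min / OT 0 h 0 min; Sun reg 9 h 0 min / OT 1 h 18 min.
Totals: regular 35 h 58 min, overtime 3 h 7 min.

Regular 35.97 hours, overtime 3.12 hours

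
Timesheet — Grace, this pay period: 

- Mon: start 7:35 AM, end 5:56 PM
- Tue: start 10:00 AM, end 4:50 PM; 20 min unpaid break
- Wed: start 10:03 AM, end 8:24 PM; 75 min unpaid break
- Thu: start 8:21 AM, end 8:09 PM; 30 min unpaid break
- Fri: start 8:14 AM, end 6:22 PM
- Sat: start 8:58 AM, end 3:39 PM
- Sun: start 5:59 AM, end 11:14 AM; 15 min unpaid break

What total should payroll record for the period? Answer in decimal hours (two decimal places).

59.07 hours

Mon: 7:35 AM–5:56 PM = 10 h 21 min
Tue: 10:00 AM–4:50 PM = 6 h 50 min; less 20 min break → 6 h 30 min
Wed: 10:03 AM–8:24 PM = 10 h 21 min; less 75 min break → 9 h 6 min
Thu: 8:21 AM–8:09 PM = 11 h 48 min; less 30 min break → 11 h 18 min
Fri: 8:14 AM–6:22 PM = 10 h 8 min
Sat: 8:58 AM–3:39 PM = 6 h 41 min
Sun: 5:59 AM–11:14 AM = 5 h 15 min; less 15 min break → 5 h 0 min
Total: 10 h 21 min + 6 h 30 min + 9 h 6 min + 11 h 18 min + 10 h 8 min + 6 h 41 min + 5 h 0 min = 59 h 4 min.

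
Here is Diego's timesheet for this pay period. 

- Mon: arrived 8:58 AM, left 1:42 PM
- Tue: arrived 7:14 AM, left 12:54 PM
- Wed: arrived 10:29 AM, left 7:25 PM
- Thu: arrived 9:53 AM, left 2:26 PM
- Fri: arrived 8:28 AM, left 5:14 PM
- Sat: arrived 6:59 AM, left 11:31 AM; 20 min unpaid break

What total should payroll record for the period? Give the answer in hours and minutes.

Mon: 8:58 AM–1:42 PM = 4 h 44 min
Tue: 7:14 AM–12:54 PM = 5 h 40 min
Wed: 10:29 AM–7:25 PM = 8 h 56 min
Thu: 9:53 AM–2:26 PM = 4 h 33 min
Fri: 8:28 AM–5:14 PM = 8 h 46 min
Sat: 6:59 AM–11:31 AM = 4 h 32 min; less 20 min break → 4 h 12 min
Total: 4 h 44 min + 5 h 40 min + 8 h 56 min + 4 h 33 min + 8 h 46 min + 4 h 12 min = 36 h 51 min.

36 h 51 min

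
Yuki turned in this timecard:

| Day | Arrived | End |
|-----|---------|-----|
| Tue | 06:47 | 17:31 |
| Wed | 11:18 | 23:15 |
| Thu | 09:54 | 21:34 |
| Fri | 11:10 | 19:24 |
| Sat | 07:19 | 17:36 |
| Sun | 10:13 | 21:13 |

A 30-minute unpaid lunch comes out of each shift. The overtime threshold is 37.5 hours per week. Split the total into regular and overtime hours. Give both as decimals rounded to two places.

Regular 37.50 hours, overtime 23.37 hours

Tue: 06:47–17:31 = 10 h 44 min; less 30 min break → 10 h 14 min
Wed: 11:18–23:15 = 11 h 57 min; less 30 min break → 11 h 27 min
Thu: 09:54–21:34 = 11 h 40 min; less 30 min break → 11 h 10 min
Fri: 11:10–19:24 = 8 h 14 min; less 30 min break → 7 h 44 min
Sat: 07:19–17:36 = 10 h 17 min; less 30 min break → 9 h 47 min
Sun: 10:13–21:13 = 11 h 0 min; less 30 min break → 10 h 30 min
Total worked: 60 h 52 min = 60.87 h.
Threshold 37.5 h → overtime 23 h 22 min, regular 37 h 30 min.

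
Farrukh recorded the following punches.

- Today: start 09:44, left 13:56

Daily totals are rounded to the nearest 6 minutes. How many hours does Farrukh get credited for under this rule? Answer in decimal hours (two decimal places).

4.20 hours

Today: 09:44–13:56 = 4 h 12 min → rounds to 4 h 12 min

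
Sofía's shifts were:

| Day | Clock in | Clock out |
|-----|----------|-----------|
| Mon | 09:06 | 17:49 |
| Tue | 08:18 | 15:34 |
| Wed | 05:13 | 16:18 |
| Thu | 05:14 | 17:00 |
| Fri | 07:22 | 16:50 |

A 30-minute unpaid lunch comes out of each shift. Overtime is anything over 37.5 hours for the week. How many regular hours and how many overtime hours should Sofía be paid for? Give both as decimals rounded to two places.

Regular 37.50 hours, overtime 8.30 hours

Mon: 09:06–17:49 = 8 h 43 min; less 30 min break → 8 h 13 min
Tue: 08:18–15:34 = 7 h 16 min; less 30 min break → 6 h 46 min
Wed: 05:13–16:18 = 11 h 5 min; less 30 min break → 10 h 35 min
Thu: 05:14–17:00 = 11 h 46 min; less 30 min break → 11 h 16 min
Fri: 07:22–16:50 = 9 h 28 min; less 30 min break → 8 h 58 min
Total worked: 45 h 48 min = 45.80 h.
Threshold 37.5 h → overtime 8 h 18 min, regular 37 h 30 min.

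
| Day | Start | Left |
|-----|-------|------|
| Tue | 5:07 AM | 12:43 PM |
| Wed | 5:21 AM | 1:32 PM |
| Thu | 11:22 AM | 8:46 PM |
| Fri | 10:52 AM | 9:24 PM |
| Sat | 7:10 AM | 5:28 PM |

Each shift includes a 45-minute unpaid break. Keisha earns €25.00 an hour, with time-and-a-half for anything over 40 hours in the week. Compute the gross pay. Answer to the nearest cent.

Tue: 5:07 AM–12:43 PM = 7 h 36 min; less 45 min break → 6 h 51 min
Wed: 5:21 AM–1:32 PM = 8 h 11 min; less 45 min break → 7 h 26 min
Thu: 11:22 AM–8:46 PM = 9 h 24 min; less 45 min break → 8 h 39 min
Fri: 10:52 AM–9:24 PM = 10 h 32 min; less 45 min break → 9 h 47 min
Sat: 7:10 AM–5:28 PM = 10 h 18 min; less 45 min break → 9 h 33 min
Total worked: 42 h 16 min = 2536 min.
Regular 40 h 0 min = 2400 min at €25.00/h; overtime 2 h 16 min = 136 min at €37.50/h.
Pay = (2400 × €25.00 + 136 × €37.50) ÷ 60 = €1085.00.

€1085.00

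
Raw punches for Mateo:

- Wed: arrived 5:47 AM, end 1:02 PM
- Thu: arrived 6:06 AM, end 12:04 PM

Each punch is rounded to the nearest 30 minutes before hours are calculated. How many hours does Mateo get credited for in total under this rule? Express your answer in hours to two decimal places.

13.00 hours

Wed: in 5:47 AM→6:00 AM, out 1:02 PM→1:00 PM; 7 h 0 min
Thu: in 6:06 AM→6:00 AM, out 12:04 PM→12:00 PM; 6 h 0 min
Total credited: 13 h 0 min.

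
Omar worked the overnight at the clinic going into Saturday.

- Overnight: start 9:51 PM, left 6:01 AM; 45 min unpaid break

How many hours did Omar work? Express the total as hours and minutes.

Overnight: 9:51 PM → midnight = 2 h 9 min; midnight → 6:01 AM = 6 h 1 min; span 8 h 10 min; less 45 min break → 7 h 25 min

7 h 25 min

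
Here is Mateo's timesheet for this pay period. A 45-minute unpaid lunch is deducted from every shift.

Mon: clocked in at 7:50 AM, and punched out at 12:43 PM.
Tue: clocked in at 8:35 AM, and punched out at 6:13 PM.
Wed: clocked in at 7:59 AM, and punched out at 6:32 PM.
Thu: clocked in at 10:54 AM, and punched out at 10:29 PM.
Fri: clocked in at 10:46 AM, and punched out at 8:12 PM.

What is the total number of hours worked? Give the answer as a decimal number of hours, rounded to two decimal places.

Mon: 7:50 AM–12:43 PM = 4 h 53 min; less 45 min break → 4 h 8 min
Tue: 8:35 AM–6:13 PM = 9 h 38 min; less 45 min break → 8 h 53 min
Wed: 7:59 AM–6:32 PM = 10 h 33 min; less 45 min break → 9 h 48 min
Thu: 10:54 AM–10:29 PM = 11 h 35 min; less 45 min break → 10 h 50 min
Fri: 10:46 AM–8:12 PM = 9 h 26 min; less 45 min break → 8 h 41 min
Total: 4 h 8 min + 8 h 53 min + 9 h 48 min + 10 h 50 min + 8 h 41 min = 42 h 20 min.

42.33 hours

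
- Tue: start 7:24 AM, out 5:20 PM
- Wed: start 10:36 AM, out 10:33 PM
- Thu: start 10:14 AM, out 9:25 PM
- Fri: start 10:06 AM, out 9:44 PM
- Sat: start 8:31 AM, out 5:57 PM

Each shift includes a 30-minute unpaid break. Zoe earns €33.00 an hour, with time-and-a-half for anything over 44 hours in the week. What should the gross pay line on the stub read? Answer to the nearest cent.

€1829.85

Tue: 7:24 AM–5:20 PM = 9 h 56 min; less 30 min break → 9 h 26 min
Wed: 10:36 AM–10:33 PM = 11 h 57 min; less 30 min break → 11 h 27 min
Thu: 10:14 AM–9:25 PM = 11 h 11 min; less 30 min break → 10 h 41 min
Fri: 10:06 AM–9:44 PM = 11 h 38 min; less 30 min break → 11 h 8 min
Sat: 8:31 AM–5:57 PM = 9 h 26 min; less 30 min break → 8 h 56 min
Total worked: 51 h 38 min = 3098 min.
Regular 44 h 0 min = 2640 min at €33.00/h; overtime 7 h 38 min = 458 min at €49.50/h.
Pay = (2640 × €33.00 + 458 × €49.50) ÷ 60 = €1829.85.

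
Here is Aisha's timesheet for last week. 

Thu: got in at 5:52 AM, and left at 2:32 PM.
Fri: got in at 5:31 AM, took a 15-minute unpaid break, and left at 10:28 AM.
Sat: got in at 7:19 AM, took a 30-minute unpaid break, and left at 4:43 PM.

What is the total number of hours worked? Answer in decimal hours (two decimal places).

22.27 hours

Thu: 5:52 AM–2:32 PM = 8 h 40 min
Fri: 5:31 AM–10:28 AM = 4 h 57 min; less 15 min break → 4 h 42 min
Sat: 7:19 AM–4:43 PM = 9 h 24 min; less 30 min break → 8 h 54 min
Total: 8 h 40 min + 4 h 42 min + 8 h 54 min = 22 h 16 min.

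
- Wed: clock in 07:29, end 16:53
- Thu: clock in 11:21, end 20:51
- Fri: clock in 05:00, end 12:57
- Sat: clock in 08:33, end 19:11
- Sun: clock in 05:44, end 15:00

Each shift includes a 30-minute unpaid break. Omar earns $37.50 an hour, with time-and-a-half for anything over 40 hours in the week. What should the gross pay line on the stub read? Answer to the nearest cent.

Wed: 07:29–16:53 = 9 h 24 min; less 30 min break → 8 h 54 min
Thu: 11:21–20:51 = 9 h 30 min; less 30 min break → 9 h 0 min
Fri: 05:00–12:57 = 7 h 57 min; less 30 min break → 7 h 27 min
Sat: 08:33–19:11 = 10 h 38 min; less 30 min break → 10 h 8 min
Sun: 05:44–15:00 = 9 h 16 min; less 30 min break → 8 h 46 min
Total worked: 44 h 15 min = 2655 min.
Regular 40 h 0 min = 2400 min at $37.50/h; overtime 4 h 15 min = 255 min at $56.25/h.
Pay = (2400 × $37.50 + 255 × $56.25) ÷ 60 = $1739.06.

$1739.06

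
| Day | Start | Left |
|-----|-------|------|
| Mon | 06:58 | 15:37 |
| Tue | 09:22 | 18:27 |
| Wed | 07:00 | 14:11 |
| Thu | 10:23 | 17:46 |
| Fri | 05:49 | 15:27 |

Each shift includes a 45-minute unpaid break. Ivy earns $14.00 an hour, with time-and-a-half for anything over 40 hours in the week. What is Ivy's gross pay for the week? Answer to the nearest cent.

Mon: 06:58–15:37 = 8 h 39 min; less 45 min break → 7 h 54 min
Tue: 09:22–18:27 = 9 h 5 min; less 45 min break → 8 h 20 min
Wed: 07:00–14:11 = 7 h 11 min; less 45 min break → 6 h 26 min
Thu: 10:23–17:46 = 7 h 23 min; less 45 min break → 6 h 38 min
Fri: 05:49–15:27 = 9 h 38 min; less 45 min break → 8 h 53 min
Total worked: 38 h 11 min = 2291 min.
Regular 38 h 11 min = 2291 min at $14.00/h; overtime 0 h 0 min = 0 min at $21.00/h.
Pay = (2291 × $14.00 + 0 × $21.00) ÷ 60 = $534.57.

$534.57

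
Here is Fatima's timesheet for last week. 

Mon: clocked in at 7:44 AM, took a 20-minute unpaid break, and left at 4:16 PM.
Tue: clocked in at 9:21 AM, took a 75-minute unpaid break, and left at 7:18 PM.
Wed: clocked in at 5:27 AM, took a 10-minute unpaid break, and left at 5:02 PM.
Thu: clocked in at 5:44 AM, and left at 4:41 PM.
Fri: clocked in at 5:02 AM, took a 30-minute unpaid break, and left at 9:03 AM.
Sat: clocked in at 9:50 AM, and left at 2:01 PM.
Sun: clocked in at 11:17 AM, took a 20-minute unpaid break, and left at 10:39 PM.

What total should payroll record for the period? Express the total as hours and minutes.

Mon: 7:44 AM–4:16 PM = 8 h 32 min; less 20 min break → 8 h 12 min
Tue: 9:21 AM–7:18 PM = 9 h 57 min; less 75 min break → 8 h 42 min
Wed: 5:27 AM–5:02 PM = 11 h 35 min; less 10 min break → 11 h 25 min
Thu: 5:44 AM–4:41 PM = 10 h 57 min
Fri: 5:02 AM–9:03 AM = 4 h 1 min; less 30 min break → 3 h 31 min
Sat: 9:50 AM–2:01 PM = 4 h 11 min
Sun: 11:17 AM–10:39 PM = 11 h 22 min; less 20 min break → 11 h 2 min
Total: 8 h 12 min + 8 h 42 min + 11 h 25 min + 10 h 57 min + 3 h 31 min + 4 h 11 min + 11 h 2 min = 58 h 0 min.

58 h 0 min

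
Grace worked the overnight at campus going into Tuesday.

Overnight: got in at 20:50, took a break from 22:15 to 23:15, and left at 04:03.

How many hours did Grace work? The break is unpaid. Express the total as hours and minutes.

Overnight: 20:50 → midnight = 3 h 10 min; midnight → 04:03 = 4 h 3 min; span 7 h 13 min; less 60 min break → 6 h 13 min

6 h 13 min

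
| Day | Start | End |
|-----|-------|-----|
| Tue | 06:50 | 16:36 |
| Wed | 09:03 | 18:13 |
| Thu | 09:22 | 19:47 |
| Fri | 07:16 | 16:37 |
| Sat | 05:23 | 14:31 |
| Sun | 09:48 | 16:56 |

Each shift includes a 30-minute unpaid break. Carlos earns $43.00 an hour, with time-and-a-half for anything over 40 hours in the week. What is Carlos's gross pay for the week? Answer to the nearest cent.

$2491.85

Tue: 06:50–16:36 = 9 h 46 min; less 30 min break → 9 h 16 min
Wed: 09:03–18:13 = 9 h 10 min; less 30 min break → 8 h 40 min
Thu: 09:22–19:47 = 10 h 25 min; less 30 min break → 9 h 55 min
Fri: 07:16–16:37 = 9 h 21 min; less 30 min break → 8 h 51 min
Sat: 05:23–14:31 = 9 h 8 min; less 30 min break → 8 h 38 min
Sun: 09:48–16:56 = 7 h 8 min; less 30 min break → 6 h 38 min
Total worked: 51 h 58 min = 3118 min.
Regular 40 h 0 min = 2400 min at $43.00/h; overtime 11 h 58 min = 718 min at $64.50/h.
Pay = (2400 × $43.00 + 718 × $64.50) ÷ 60 = $2491.85.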